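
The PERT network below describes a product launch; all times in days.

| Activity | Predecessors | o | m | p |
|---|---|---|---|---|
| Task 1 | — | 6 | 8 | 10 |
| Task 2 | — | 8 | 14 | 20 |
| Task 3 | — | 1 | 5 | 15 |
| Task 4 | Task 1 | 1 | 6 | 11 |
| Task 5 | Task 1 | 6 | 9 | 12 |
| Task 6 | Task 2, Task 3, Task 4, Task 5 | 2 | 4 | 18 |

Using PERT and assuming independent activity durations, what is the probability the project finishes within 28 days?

te_Task 1 = (6 + 4·8 + 10)/6 = 48/6 = 8; σ²_Task 1 = ((10−6)/6)² = 0.444
te_Task 2 = (8 + 4·14 + 20)/6 = 84/6 = 14; σ²_Task 2 = ((20−8)/6)² = 4.000
te_Task 3 = (1 + 4·5 + 15)/6 = 36/6 = 6; σ²_Task 3 = ((15−1)/6)² = 5.444
te_Task 4 = (1 + 4·6 + 11)/6 = 36/6 = 6; σ²_Task 4 = ((11−1)/6)² = 2.778
te_Task 5 = (6 + 4·9 + 12)/6 = 54/6 = 9; σ²_Task 5 = ((12−6)/6)² = 1.000
te_Task 6 = (2 + 4·4 + 18)/6 = 36/6 = 6; σ²_Task 6 = ((18−2)/6)² = 7.111

Forward pass:
ES_Task 1 = 0; EF_Task 1 = 8
ES_Task 2 = 0; EF_Task 2 = 14
ES_Task 3 = 0; EF_Task 3 = 6
ES_Task 4 = 8; EF_Task 4 = 8+6 = 14
ES_Task 5 = 8; EF_Task 5 = 8+9 = 17
ES_Task 6 = max(EF_Task 2=14, EF_Task 3=6, EF_Task 4=14, EF_Task 5=17) = 17; EF_Task 6 = 17+6 = 23
Expected project duration μ = 23 days. Critical path: Task 1 → Task 5 → Task 6.

Variance along critical path = 0.444 + 1.000 + 7.111 = 8.556; σ = √8.556 = 2.925 days.
Z = (28 − 23) / 2.925 = 1.709
P(T ≤ 28) = Φ(1.709) ≈ 0.956

0.956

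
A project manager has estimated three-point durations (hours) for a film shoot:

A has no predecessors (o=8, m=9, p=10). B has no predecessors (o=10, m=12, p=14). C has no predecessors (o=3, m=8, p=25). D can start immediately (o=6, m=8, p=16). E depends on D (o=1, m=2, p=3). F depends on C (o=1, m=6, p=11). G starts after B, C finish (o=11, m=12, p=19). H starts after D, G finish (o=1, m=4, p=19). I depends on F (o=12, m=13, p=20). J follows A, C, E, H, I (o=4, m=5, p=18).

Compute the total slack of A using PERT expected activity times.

22 hours

te_A = (8 + 4·9 + 10)/6 = 54/6 = 9
te_B = (10 + 4·12 + 14)/6 = 72/6 = 12
te_C = (3 + 4·8 + 25)/6 = 60/6 = 10
te_D = (6 + 4·8 + 16)/6 = 54/6 = 9
te_E = (1 + 4·2 + 3)/6 = 12/6 = 2
te_F = (1 + 4·6 + 11)/6 = 36/6 = 6
te_G = (11 + 4·12 + 19)/6 = 78/6 = 13
te_H = (1 + 4·4 + 19)/6 = 36/6 = 6
te_I = (12 + 4·13 + 20)/6 = 84/6 = 14
te_J = (4 + 4·5 + 18)/6 = 42/6 = 7

Forward pass:
ES_A = 0; EF_A = 9
ES_B = 0; EF_B = 12
ES_C = 0; EF_C = 10
ES_D = 0; EF_D = 9
ES_E = 9; EF_E = 9+2 = 11
ES_F = 10; EF_F = 10+6 = 16
ES_G = max(EF_B=12, EF_C=10) = 12; EF_G = 12+13 = 25
ES_H = max(EF_D=9, EF_G=25) = 25; EF_H = 25+6 = 31
ES_I = 16; EF_I = 16+14 = 30
ES_J = max(EF_A=9, EF_C=10, EF_E=11, EF_H=31, EF_I=30) = 31; EF_J = 31+7 = 38
Expected project duration μ = 38 hours. Critical path: B → G → H → J.

Backward pass:
LF_J = 38; LS_J = 38−7 = 31
LF_I = LS_J = 31; LS_I = 31−14 = 17
LF_H = LS_J = 31; LS_H = 31−6 = 25
LF_G = LS_H = 25; LS_G = 25−13 = 12
LF_F = LS_I = 17; LS_F = 17−6 = 11
LF_E = LS_J = 31; LS_E = 31−2 = 29
LF_D = min(LS_E=29, LS_H=25) = 25; LS_D = 25−9 = 16
LF_C = min(LS_F=11, LS_G=12, LS_J=31) = 11; LS_C = 11−10 = 1
LF_B = LS_G = 12; LS_B = 12−12 = 0
LF_A = LS_J = 31; LS_A = 31−9 = 22
Slack_A = LS_A − ES_A = 22 − 0 = 22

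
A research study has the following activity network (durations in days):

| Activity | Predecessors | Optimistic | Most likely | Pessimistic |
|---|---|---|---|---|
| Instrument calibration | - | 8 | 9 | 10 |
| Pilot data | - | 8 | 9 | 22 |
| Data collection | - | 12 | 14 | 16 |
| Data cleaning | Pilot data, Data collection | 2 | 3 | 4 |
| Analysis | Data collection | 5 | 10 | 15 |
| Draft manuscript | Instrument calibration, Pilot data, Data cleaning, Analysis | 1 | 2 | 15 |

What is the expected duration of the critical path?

28 days

te_Instrument calibration = (8 + 4·9 + 10)/6 = 54/6 = 9
te_Pilot data = (8 + 4·9 + 22)/6 = 66/6 = 11
te_Data collection = (12 + 4·14 + 16)/6 = 84/6 = 14
te_Data cleaning = (2 + 4·3 + 4)/6 = 18/6 = 3
te_Analysis = (5 + 4·10 + 15)/6 = 60/6 = 10
te_Draft manuscript = (1 + 4·2 + 15)/6 = 24/6 = 4

Forward pass:
ES_Instrument calibration = 0; EF_Instrument calibration = 9
ES_Pilot data = 0; EF_Pilot data = 11
ES_Data collection = 0; EF_Data collection = 14
ES_Data cleaning = max(EF_Pilot data=11, EF_Data collection=14) = 14; EF_Data cleaning = 14+3 = 17
ES_Analysis = 14; EF_Analysis = 14+10 = 24
ES_Draft manuscript = max(EF_Instrument calibration=9, EF_Pilot data=11, EF_Data cleaning=17, EF_Analysis=24) = 24; EF_Draft manuscript = 24+4 = 28
Expected project duration μ = 28 days. Critical path: Data collection → Analysis → Draft manuscript.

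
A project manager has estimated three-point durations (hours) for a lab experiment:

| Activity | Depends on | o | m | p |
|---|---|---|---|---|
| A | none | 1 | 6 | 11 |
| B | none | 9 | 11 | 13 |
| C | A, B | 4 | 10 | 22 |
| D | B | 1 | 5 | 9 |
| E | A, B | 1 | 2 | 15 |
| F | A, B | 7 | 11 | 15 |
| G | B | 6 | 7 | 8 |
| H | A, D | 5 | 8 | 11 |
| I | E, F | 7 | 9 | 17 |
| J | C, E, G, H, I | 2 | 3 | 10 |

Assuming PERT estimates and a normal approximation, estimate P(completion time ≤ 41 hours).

0.973

te_A = (1 + 4·6 + 11)/6 = 36/6 = 6; σ²_A = ((11−1)/6)² = 2.778
te_B = (9 + 4·11 + 13)/6 = 66/6 = 11; σ²_B = ((13−9)/6)² = 0.444
te_C = (4 + 4·10 + 22)/6 = 66/6 = 11; σ²_C = ((22−4)/6)² = 9.000
te_D = (1 + 4·5 + 9)/6 = 30/6 = 5; σ²_D = ((9−1)/6)² = 1.778
te_E = (1 + 4·2 + 15)/6 = 24/6 = 4; σ²_E = ((15−1)/6)² = 5.444
te_F = (7 + 4·11 + 15)/6 = 66/6 = 11; σ²_F = ((15−7)/6)² = 1.778
te_G = (6 + 4·7 + 8)/6 = 42/6 = 7; σ²_G = ((8−6)/6)² = 0.111
te_H = (5 + 4·8 + 11)/6 = 48/6 = 8; σ²_H = ((11−5)/6)² = 1.000
te_I = (7 + 4·9 + 17)/6 = 60/6 = 10; σ²_I = ((17−7)/6)² = 2.778
te_J = (2 + 4·3 + 10)/6 = 24/6 = 4; σ²_J = ((10−2)/6)² = 1.778

Forward pass:
ES_A = 0; EF_A = 6
ES_B = 0; EF_B = 11
ES_C = max(EF_A=6, EF_B=11) = 11; EF_C = 11+11 = 22
ES_D = 11; EF_D = 11+5 = 16
ES_E = max(EF_A=6, EF_B=11) = 11; EF_E = 11+4 = 15
ES_F = max(EF_A=6, EF_B=11) = 11; EF_F = 11+11 = 22
ES_G = 11; EF_G = 11+7 = 18
ES_H = max(EF_A=6, EF_D=16) = 16; EF_H = 16+8 = 24
ES_I = max(EF_E=15, EF_F=22) = 22; EF_I = 22+10 = 32
ES_J = max(EF_C=22, EF_E=15, EF_G=18, EF_H=24, EF_I=32) = 32; EF_J = 32+4 = 36
Expected project duration μ = 36 hours. Critical path: B → F → I → J.

Variance along critical path = 0.444 + 1.778 + 2.778 + 1.778 = 6.778; σ = √6.778 = 2.603 hours.
Z = (41 − 36) / 2.603 = 1.921
P(T ≤ 41) = Φ(1.921) ≈ 0.973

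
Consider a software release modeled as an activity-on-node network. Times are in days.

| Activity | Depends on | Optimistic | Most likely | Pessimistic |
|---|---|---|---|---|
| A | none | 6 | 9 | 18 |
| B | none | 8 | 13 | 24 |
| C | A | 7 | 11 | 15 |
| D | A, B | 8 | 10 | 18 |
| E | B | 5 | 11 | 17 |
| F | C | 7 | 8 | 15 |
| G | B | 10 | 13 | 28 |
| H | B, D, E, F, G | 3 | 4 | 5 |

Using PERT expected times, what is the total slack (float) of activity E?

te_A = (6 + 4·9 + 18)/6 = 60/6 = 10
te_B = (8 + 4·13 + 24)/6 = 84/6 = 14
te_C = (7 + 4·11 + 15)/6 = 66/6 = 11
te_D = (8 + 4·10 + 18)/6 = 66/6 = 11
te_E = (5 + 4·11 + 17)/6 = 66/6 = 11
te_F = (7 + 4·8 + 15)/6 = 54/6 = 9
te_G = (10 + 4·13 + 28)/6 = 90/6 = 15
te_H = (3 + 4·4 + 5)/6 = 24/6 = 4

Forward pass:
ES_A = 0; EF_A = 10
ES_B = 0; EF_B = 14
ES_C = 10; EF_C = 10+11 = 21
ES_D = max(EF_A=10, EF_B=14) = 14; EF_D = 14+11 = 25
ES_E = 14; EF_E = 14+11 = 25
ES_F = 21; EF_F = 21+9 = 30
ES_G = 14; EF_G = 14+15 = 29
ES_H = max(EF_B=14, EF_D=25, EF_E=25, EF_F=30, EF_G=29) = 30; EF_H = 30+4 = 34
Expected project duration μ = 34 days. Critical path: A → C → F → H.

Backward pass:
LF_H = 34; LS_H = 34−4 = 30
LF_G = LS_H = 30; LS_G = 30−15 = 15
LF_F = LS_H = 30; LS_F = 30−9 = 21
LF_E = LS_H = 30; LS_E = 30−11 = 19
LF_D = LS_H = 30; LS_D = 30−11 = 19
LF_C = LS_F = 21; LS_C = 21−11 = 10
LF_B = min(LS_D=19, LS_E=19, LS_G=15, LS_H=30) = 15; LS_B = 15−14 = 1
LF_A = min(LS_C=10, LS_D=19) = 10; LS_A = 10−10 = 0
Slack_E = LS_E − ES_E = 19 − 14 = 5

5 days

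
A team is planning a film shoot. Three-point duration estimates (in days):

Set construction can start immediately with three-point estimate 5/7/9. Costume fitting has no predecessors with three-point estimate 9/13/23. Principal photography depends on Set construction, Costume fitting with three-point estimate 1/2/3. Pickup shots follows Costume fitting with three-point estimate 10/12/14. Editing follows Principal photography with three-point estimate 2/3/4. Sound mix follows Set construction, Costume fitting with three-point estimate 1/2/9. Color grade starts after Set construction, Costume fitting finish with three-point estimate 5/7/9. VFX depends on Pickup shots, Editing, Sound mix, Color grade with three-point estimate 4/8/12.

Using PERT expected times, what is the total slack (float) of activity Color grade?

5 days

te_Set construction = (5 + 4·7 + 9)/6 = 42/6 = 7
te_Costume fitting = (9 + 4·13 + 23)/6 = 84/6 = 14
te_Principal photography = (1 + 4·2 + 3)/6 = 12/6 = 2
te_Pickup shots = (10 + 4·12 + 14)/6 = 72/6 = 12
te_Editing = (2 + 4·3 + 4)/6 = 18/6 = 3
te_Sound mix = (1 + 4·2 + 9)/6 = 18/6 = 3
te_Color grade = (5 + 4·7 + 9)/6 = 42/6 = 7
te_VFX = (4 + 4·8 + 12)/6 = 48/6 = 8

Forward pass:
ES_Set construction = 0; EF_Set construction = 7
ES_Costume fitting = 0; EF_Costume fitting = 14
ES_Principal photography = max(EF_Set construction=7, EF_Costume fitting=14) = 14; EF_Principal photography = 14+2 = 16
ES_Pickup shots = 14; EF_Pickup shots = 14+12 = 26
ES_Editing = 16; EF_Editing = 16+3 = 19
ES_Sound mix = max(EF_Set construction=7, EF_Costume fitting=14) = 14; EF_Sound mix = 14+3 = 17
ES_Color grade = max(EF_Set construction=7, EF_Costume fitting=14) = 14; EF_Color grade = 14+7 = 21
ES_VFX = max(EF_Pickup shots=26, EF_Editing=19, EF_Sound mix=17, EF_Color grade=21) = 26; EF_VFX = 26+8 = 34
Expected project duration μ = 34 days. Critical path: Costume fitting → Pickup shots → VFX.

Backward pass:
LF_VFX = 34; LS_VFX = 34−8 = 26
LF_Color grade = LS_VFX = 26; LS_Color grade = 26−7 = 19
LF_Sound mix = LS_VFX = 26; LS_Sound mix = 26−3 = 23
LF_Editing = LS_VFX = 26; LS_Editing = 26−3 = 23
LF_Pickup shots = LS_VFX = 26; LS_Pickup shots = 26−12 = 14
LF_Principal photography = LS_Editing = 23; LS_Principal photography = 23−2 = 21
LF_Costume fitting = min(LS_Principal photography=21, LS_Pickup shots=14, LS_Sound mix=23, LS_Color grade=19) = 14; LS_Costume fitting = 14−14 = 0
LF_Set construction = min(LS_Principal photography=21, LS_Sound mix=23, LS_Color grade=19) = 19; LS_Set construction = 19−7 = 12
Slack_Color grade = LS_Color grade − ES_Color grade = 19 − 14 = 5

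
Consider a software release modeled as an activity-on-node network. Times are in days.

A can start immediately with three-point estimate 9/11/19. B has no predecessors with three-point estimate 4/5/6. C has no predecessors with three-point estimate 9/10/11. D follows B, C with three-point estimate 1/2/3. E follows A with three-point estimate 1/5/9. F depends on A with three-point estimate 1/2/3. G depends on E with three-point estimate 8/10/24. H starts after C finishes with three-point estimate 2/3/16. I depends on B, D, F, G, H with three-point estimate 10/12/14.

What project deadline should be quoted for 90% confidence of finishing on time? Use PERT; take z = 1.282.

te_A = (9 + 4·11 + 19)/6 = 72/6 = 12; σ²_A = ((19−9)/6)² = 2.778
te_B = (4 + 4·5 + 6)/6 = 30/6 = 5; σ²_B = ((6−4)/6)² = 0.111
te_C = (9 + 4·10 + 11)/6 = 60/6 = 10; σ²_C = ((11−9)/6)² = 0.111
te_D = (1 + 4·2 + 3)/6 = 12/6 = 2; σ²_D = ((3−1)/6)² = 0.111
te_E = (1 + 4·5 + 9)/6 = 30/6 = 5; σ²_E = ((9−1)/6)² = 1.778
te_F = (1 + 4·2 + 3)/6 = 12/6 = 2; σ²_F = ((3−1)/6)² = 0.111
te_G = (8 + 4·10 + 24)/6 = 72/6 = 12; σ²_G = ((24−8)/6)² = 7.111
te_H = (2 + 4·3 + 16)/6 = 30/6 = 5; σ²_H = ((16−2)/6)² = 5.444
te_I = (10 + 4·12 + 14)/6 = 72/6 = 12; σ²_I = ((14−10)/6)² = 0.444

Forward pass:
ES_A = 0; EF_A = 12
ES_B = 0; EF_B = 5
ES_C = 0; EF_C = 10
ES_D = max(EF_B=5, EF_C=10) = 10; EF_D = 10+2 = 12
ES_E = 12; EF_E = 12+5 = 17
ES_F = 12; EF_F = 12+2 = 14
ES_G = 17; EF_G = 17+12 = 29
ES_H = 10; EF_H = 10+5 = 15
ES_I = max(EF_B=5, EF_D=12, EF_F=14, EF_G=29, EF_H=15) = 29; EF_I = 29+12 = 41
Expected project duration μ = 41 days. Critical path: A → E → G → I.

Variance along critical path = 2.778 + 1.778 + 7.111 + 0.444 = 12.111; σ = 3.480 days.
D = μ + z·σ = 41 + 1.282·3.480 = 45.5 days

45.5 days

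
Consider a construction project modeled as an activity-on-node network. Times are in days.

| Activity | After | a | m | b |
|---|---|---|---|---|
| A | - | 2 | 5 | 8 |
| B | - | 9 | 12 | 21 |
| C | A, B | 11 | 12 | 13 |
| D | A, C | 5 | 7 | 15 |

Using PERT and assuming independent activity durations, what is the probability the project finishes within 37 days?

te_A = (2 + 4·5 + 8)/6 = 30/6 = 5; σ²_A = ((8−2)/6)² = 1.000
te_B = (9 + 4·12 + 21)/6 = 78/6 = 13; σ²_B = ((21−9)/6)² = 4.000
te_C = (11 + 4·12 + 13)/6 = 72/6 = 12; σ²_C = ((13−11)/6)² = 0.111
te_D = (5 + 4·7 + 15)/6 = 48/6 = 8; σ²_D = ((15−5)/6)² = 2.778

Forward pass:
ES_A = 0; EF_A = 5
ES_B = 0; EF_B = 13
ES_C = max(EF_A=5, EF_B=13) = 13; EF_C = 13+12 = 25
ES_D = max(EF_A=5, EF_C=25) = 25; EF_D = 25+8 = 33
Expected project duration μ = 33 days. Critical path: B → C → D.

Variance along critical path = 4.000 + 0.111 + 2.778 = 6.889; σ = √6.889 = 2.625 days.
Z = (37 − 33) / 2.625 = 1.524
P(T ≤ 37) = Φ(1.524) ≈ 0.936

0.936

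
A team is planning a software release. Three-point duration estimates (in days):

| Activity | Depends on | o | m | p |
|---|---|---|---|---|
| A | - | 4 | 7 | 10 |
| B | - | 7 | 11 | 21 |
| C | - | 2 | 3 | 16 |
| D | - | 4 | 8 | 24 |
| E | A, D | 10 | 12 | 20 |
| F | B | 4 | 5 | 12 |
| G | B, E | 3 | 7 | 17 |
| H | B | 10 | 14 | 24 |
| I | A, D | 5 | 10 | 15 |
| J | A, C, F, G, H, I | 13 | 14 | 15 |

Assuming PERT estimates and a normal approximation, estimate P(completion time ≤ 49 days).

te_A = (4 + 4·7 + 10)/6 = 42/6 = 7; σ²_A = ((10−4)/6)² = 1.000
te_B = (7 + 4·11 + 21)/6 = 72/6 = 12; σ²_B = ((21−7)/6)² = 5.444
te_C = (2 + 4·3 + 16)/6 = 30/6 = 5; σ²_C = ((16−2)/6)² = 5.444
te_D = (4 + 4·8 + 24)/6 = 60/6 = 10; σ²_D = ((24−4)/6)² = 11.111
te_E = (10 + 4·12 + 20)/6 = 78/6 = 13; σ²_E = ((20−10)/6)² = 2.778
te_F = (4 + 4·5 + 12)/6 = 36/6 = 6; σ²_F = ((12−4)/6)² = 1.778
te_G = (3 + 4·7 + 17)/6 = 48/6 = 8; σ²_G = ((17−3)/6)² = 5.444
te_H = (10 + 4·14 + 24)/6 = 90/6 = 15; σ²_H = ((24−10)/6)² = 5.444
te_I = (5 + 4·10 + 15)/6 = 60/6 = 10; σ²_I = ((15−5)/6)² = 2.778
te_J = (13 + 4·14 + 15)/6 = 84/6 = 14; σ²_J = ((15−13)/6)² = 0.111

Forward pass:
ES_A = 0; EF_A = 7
ES_B = 0; EF_B = 12
ES_C = 0; EF_C = 5
ES_D = 0; EF_D = 10
ES_E = max(EF_A=7, EF_D=10) = 10; EF_E = 10+13 = 23
ES_F = 12; EF_F = 12+6 = 18
ES_G = max(EF_B=12, EF_E=23) = 23; EF_G = 23+8 = 31
ES_H = 12; EF_H = 12+15 = 27
ES_I = max(EF_A=7, EF_D=10) = 10; EF_I = 10+10 = 20
ES_J = max(EF_A=7, EF_C=5, EF_F=18, EF_G=31, EF_H=27, EF_I=20) = 31; EF_J = 31+14 = 45
Expected project duration μ = 45 days. Critical path: D → E → G → J.

Variance along critical path = 11.111 + 2.778 + 5.444 + 0.111 = 19.444; σ = √19.444 = 4.410 days.
Z = (49 − 45) / 4.410 = 0.907
P(T ≤ 49) = Φ(0.907) ≈ 0.818

0.818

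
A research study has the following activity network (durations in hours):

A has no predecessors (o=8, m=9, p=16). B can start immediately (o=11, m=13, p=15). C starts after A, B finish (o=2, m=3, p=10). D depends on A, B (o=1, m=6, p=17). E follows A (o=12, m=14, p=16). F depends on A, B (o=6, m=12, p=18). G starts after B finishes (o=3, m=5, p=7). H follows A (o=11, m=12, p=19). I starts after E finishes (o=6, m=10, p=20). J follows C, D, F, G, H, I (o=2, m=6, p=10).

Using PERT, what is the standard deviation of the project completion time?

te_A = (8 + 4·9 + 16)/6 = 60/6 = 10; σ²_A = ((16−8)/6)² = 1.778
te_B = (11 + 4·13 + 15)/6 = 78/6 = 13; σ²_B = ((15−11)/6)² = 0.444
te_C = (2 + 4·3 + 10)/6 = 24/6 = 4; σ²_C = ((10−2)/6)² = 1.778
te_D = (1 + 4·6 + 17)/6 = 42/6 = 7; σ²_D = ((17−1)/6)² = 7.111
te_E = (12 + 4·14 + 16)/6 = 84/6 = 14; σ²_E = ((16−12)/6)² = 0.444
te_F = (6 + 4·12 + 18)/6 = 72/6 = 12; σ²_F = ((18−6)/6)² = 4.000
te_G = (3 + 4·5 + 7)/6 = 30/6 = 5; σ²_G = ((7−3)/6)² = 0.444
te_H = (11 + 4·12 + 19)/6 = 78/6 = 13; σ²_H = ((19−11)/6)² = 1.778
te_I = (6 + 4·10 + 20)/6 = 66/6 = 11; σ²_I = ((20−6)/6)² = 5.444
te_J = (2 + 4·6 + 10)/6 = 36/6 = 6; σ²_J = ((10−2)/6)² = 1.778

Forward pass:
ES_A = 0; EF_A = 10
ES_B = 0; EF_B = 13
ES_C = max(EF_A=10, EF_B=13) = 13; EF_C = 13+4 = 17
ES_D = max(EF_A=10, EF_B=13) = 13; EF_D = 13+7 = 20
ES_E = 10; EF_E = 10+14 = 24
ES_F = max(EF_A=10, EF_B=13) = 13; EF_F = 13+12 = 25
ES_G = 13; EF_G = 13+5 = 18
ES_H = 10; EF_H = 10+13 = 23
ES_I = 24; EF_I = 24+11 = 35
ES_J = max(EF_C=17, EF_D=20, EF_F=25, EF_G=18, EF_H=23, EF_I=35) = 35; EF_J = 35+6 = 41
Expected project duration μ = 41 hours. Critical path: A → E → I → J.

Variance along critical path = 1.778 + 0.444 + 5.444 + 1.778 = 9.444
σ = √9.444 = 3.073 hours

3.07 hours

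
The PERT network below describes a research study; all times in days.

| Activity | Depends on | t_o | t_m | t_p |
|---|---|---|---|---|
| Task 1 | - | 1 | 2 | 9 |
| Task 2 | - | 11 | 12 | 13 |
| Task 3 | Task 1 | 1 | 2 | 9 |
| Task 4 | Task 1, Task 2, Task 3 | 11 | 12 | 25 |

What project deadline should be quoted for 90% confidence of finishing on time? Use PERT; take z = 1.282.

te_Task 1 = (1 + 4·2 + 9)/6 = 18/6 = 3; σ²_Task 1 = ((9−1)/6)² = 1.778
te_Task 2 = (11 + 4·12 + 13)/6 = 72/6 = 12; σ²_Task 2 = ((13−11)/6)² = 0.111
te_Task 3 = (1 + 4·2 + 9)/6 = 18/6 = 3; σ²_Task 3 = ((9−1)/6)² = 1.778
te_Task 4 = (11 + 4·12 + 25)/6 = 84/6 = 14; σ²_Task 4 = ((25−11)/6)² = 5.444

Forward pass:
ES_Task 1 = 0; EF_Task 1 = 3
ES_Task 2 = 0; EF_Task 2 = 12
ES_Task 3 = 3; EF_Task 3 = 3+3 = 6
ES_Task 4 = max(EF_Task 1=3, EF_Task 2=12, EF_Task 3=6) = 12; EF_Task 4 = 12+14 = 26
Expected project duration μ = 26 days. Critical path: Task 2 → Task 4.

Variance along critical path = 0.111 + 5.444 = 5.556; σ = 2.357 days.
D = μ + z·σ = 26 + 1.282·2.357 = 29.0 days

29.0 days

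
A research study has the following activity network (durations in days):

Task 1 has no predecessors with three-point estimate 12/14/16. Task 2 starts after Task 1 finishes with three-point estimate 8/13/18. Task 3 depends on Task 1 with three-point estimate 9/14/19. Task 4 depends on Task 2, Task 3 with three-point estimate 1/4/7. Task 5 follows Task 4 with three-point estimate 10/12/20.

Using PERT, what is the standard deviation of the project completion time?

2.65 days

te_Task 1 = (12 + 4·14 + 16)/6 = 84/6 = 14; σ²_Task 1 = ((16−12)/6)² = 0.444
te_Task 2 = (8 + 4·13 + 18)/6 = 78/6 = 13; σ²_Task 2 = ((18−8)/6)² = 2.778
te_Task 3 = (9 + 4·14 + 19)/6 = 84/6 = 14; σ²_Task 3 = ((19−9)/6)² = 2.778
te_Task 4 = (1 + 4·4 + 7)/6 = 24/6 = 4; σ²_Task 4 = ((7−1)/6)² = 1.000
te_Task 5 = (10 + 4·12 + 20)/6 = 78/6 = 13; σ²_Task 5 = ((20−10)/6)² = 2.778

Forward pass:
ES_Task 1 = 0; EF_Task 1 = 14
ES_Task 2 = 14; EF_Task 2 = 14+13 = 27
ES_Task 3 = 14; EF_Task 3 = 14+14 = 28
ES_Task 4 = max(EF_Task 2=27, EF_Task 3=28) = 28; EF_Task 4 = 28+4 = 32
ES_Task 5 = 32; EF_Task 5 = 32+13 = 45
Expected project duration μ = 45 days. Critical path: Task 1 → Task 3 → Task 4 → Task 5.

Variance along critical path = 0.444 + 2.778 + 1.000 + 2.778 = 7.000
σ = √7.000 = 2.646 days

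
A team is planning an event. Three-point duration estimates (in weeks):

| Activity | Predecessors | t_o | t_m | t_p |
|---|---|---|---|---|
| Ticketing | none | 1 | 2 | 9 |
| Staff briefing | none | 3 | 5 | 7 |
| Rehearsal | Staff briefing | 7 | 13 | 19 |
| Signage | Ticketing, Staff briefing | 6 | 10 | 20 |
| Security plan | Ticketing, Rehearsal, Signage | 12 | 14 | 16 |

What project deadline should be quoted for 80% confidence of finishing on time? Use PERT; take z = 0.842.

te_Ticketing = (1 + 4·2 + 9)/6 = 18/6 = 3; σ²_Ticketing = ((9−1)/6)² = 1.778
te_Staff briefing = (3 + 4·5 + 7)/6 = 30/6 = 5; σ²_Staff briefing = ((7−3)/6)² = 0.444
te_Rehearsal = (7 + 4·13 + 19)/6 = 78/6 = 13; σ²_Rehearsal = ((19−7)/6)² = 4.000
te_Signage = (6 + 4·10 + 20)/6 = 66/6 = 11; σ²_Signage = ((20−6)/6)² = 5.444
te_Security plan = (12 + 4·14 + 16)/6 = 84/6 = 14; σ²_Security plan = ((16−12)/6)² = 0.444

Forward pass:
ES_Ticketing = 0; EF_Ticketing = 3
ES_Staff briefing = 0; EF_Staff briefing = 5
ES_Rehearsal = 5; EF_Rehearsal = 5+13 = 18
ES_Signage = max(EF_Ticketing=3, EF_Staff briefing=5) = 5; EF_Signage = 5+11 = 16
ES_Security plan = max(EF_Ticketing=3, EF_Rehearsal=18, EF_Signage=16) = 18; EF_Security plan = 18+14 = 32
Expected project duration μ = 32 weeks. Critical path: Staff briefing → Rehearsal → Security plan.

Variance along critical path = 0.444 + 4.000 + 0.444 = 4.889; σ = 2.211 weeks.
D = μ + z·σ = 32 + 0.842·2.211 = 33.9 weeks

33.9 weeks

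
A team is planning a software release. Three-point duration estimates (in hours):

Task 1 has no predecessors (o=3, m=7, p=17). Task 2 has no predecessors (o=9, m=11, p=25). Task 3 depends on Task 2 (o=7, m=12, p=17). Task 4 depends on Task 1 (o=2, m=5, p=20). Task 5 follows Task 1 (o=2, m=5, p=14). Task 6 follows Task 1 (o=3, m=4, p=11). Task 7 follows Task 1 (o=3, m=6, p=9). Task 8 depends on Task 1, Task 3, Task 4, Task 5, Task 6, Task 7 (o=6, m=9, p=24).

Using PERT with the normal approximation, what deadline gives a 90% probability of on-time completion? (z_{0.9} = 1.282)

te_Task 1 = (3 + 4·7 + 17)/6 = 48/6 = 8; σ²_Task 1 = ((17−3)/6)² = 5.444
te_Task 2 = (9 + 4·11 + 25)/6 = 78/6 = 13; σ²_Task 2 = ((25−9)/6)² = 7.111
te_Task 3 = (7 + 4·12 + 17)/6 = 72/6 = 12; σ²_Task 3 = ((17−7)/6)² = 2.778
te_Task 4 = (2 + 4·5 + 20)/6 = 42/6 = 7; σ²_Task 4 = ((20−2)/6)² = 9.000
te_Task 5 = (2 + 4·5 + 14)/6 = 36/6 = 6; σ²_Task 5 = ((14−2)/6)² = 4.000
te_Task 6 = (3 + 4·4 + 11)/6 = 30/6 = 5; σ²_Task 6 = ((11−3)/6)² = 1.778
te_Task 7 = (3 + 4·6 + 9)/6 = 36/6 = 6; σ²_Task 7 = ((9−3)/6)² = 1.000
te_Task 8 = (6 + 4·9 + 24)/6 = 66/6 = 11; σ²_Task 8 = ((24−6)/6)² = 9.000

Forward pass:
ES_Task 1 = 0; EF_Task 1 = 8
ES_Task 2 = 0; EF_Task 2 = 13
ES_Task 3 = 13; EF_Task 3 = 13+12 = 25
ES_Task 4 = 8; EF_Task 4 = 8+7 = 15
ES_Task 5 = 8; EF_Task 5 = 8+6 = 14
ES_Task 6 = 8; EF_Task 6 = 8+5 = 13
ES_Task 7 = 8; EF_Task 7 = 8+6 = 14
ES_Task 8 = max(EF_Task 1=8, EF_Task 3=25, EF_Task 4=15, EF_Task 5=14, EF_Task 6=13, EF_Task 7=14) = 25; EF_Task 8 = 25+11 = 36
Expected project duration μ = 36 hours. Critical path: Task 2 → Task 3 → Task 8.

Variance along critical path = 7.111 + 2.778 + 9.000 = 18.889; σ = 4.346 hours.
D = μ + z·σ = 36 + 1.282·4.346 = 41.6 hours

41.6 hours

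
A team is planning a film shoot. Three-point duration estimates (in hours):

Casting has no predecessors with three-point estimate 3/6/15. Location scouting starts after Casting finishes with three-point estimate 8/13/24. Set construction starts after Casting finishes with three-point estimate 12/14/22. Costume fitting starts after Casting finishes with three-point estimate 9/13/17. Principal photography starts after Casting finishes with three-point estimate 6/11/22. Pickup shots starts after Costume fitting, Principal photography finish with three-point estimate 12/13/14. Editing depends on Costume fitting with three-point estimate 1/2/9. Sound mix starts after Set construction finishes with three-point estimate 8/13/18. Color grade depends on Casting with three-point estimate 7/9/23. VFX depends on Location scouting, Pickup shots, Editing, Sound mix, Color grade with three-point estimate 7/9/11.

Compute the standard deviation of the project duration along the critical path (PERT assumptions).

3.16 hours

te_Casting = (3 + 4·6 + 15)/6 = 42/6 = 7; σ²_Casting = ((15−3)/6)² = 4.000
te_Location scouting = (8 + 4·13 + 24)/6 = 84/6 = 14; σ²_Location scouting = ((24−8)/6)² = 7.111
te_Set construction = (12 + 4·14 + 22)/6 = 90/6 = 15; σ²_Set construction = ((22−12)/6)² = 2.778
te_Costume fitting = (9 + 4·13 + 17)/6 = 78/6 = 13; σ²_Costume fitting = ((17−9)/6)² = 1.778
te_Principal photography = (6 + 4·11 + 22)/6 = 72/6 = 12; σ²_Principal photography = ((22−6)/6)² = 7.111
te_Pickup shots = (12 + 4·13 + 14)/6 = 78/6 = 13; σ²_Pickup shots = ((14−12)/6)² = 0.111
te_Editing = (1 + 4·2 + 9)/6 = 18/6 = 3; σ²_Editing = ((9−1)/6)² = 1.778
te_Sound mix = (8 + 4·13 + 18)/6 = 78/6 = 13; σ²_Sound mix = ((18−8)/6)² = 2.778
te_Color grade = (7 + 4·9 + 23)/6 = 66/6 = 11; σ²_Color grade = ((23−7)/6)² = 7.111
te_VFX = (7 + 4·9 + 11)/6 = 54/6 = 9; σ²_VFX = ((11−7)/6)² = 0.444

Forward pass:
ES_Casting = 0; EF_Casting = 7
ES_Location scouting = 7; EF_Location scouting = 7+14 = 21
ES_Set construction = 7; EF_Set construction = 7+15 = 22
ES_Costume fitting = 7; EF_Costume fitting = 7+13 = 20
ES_Principal photography = 7; EF_Principal photography = 7+12 = 19
ES_Pickup shots = max(EF_Costume fitting=20, EF_Principal photography=19) = 20; EF_Pickup shots = 20+13 = 33
ES_Editing = 20; EF_Editing = 20+3 = 23
ES_Sound mix = 22; EF_Sound mix = 22+13 = 35
ES_Color grade = 7; EF_Color grade = 7+11 = 18
ES_VFX = max(EF_Location scouting=21, EF_Pickup shots=33, EF_Editing=23, EF_Sound mix=35, EF_Color grade=18) = 35; EF_VFX = 35+9 = 44
Expected project duration μ = 44 hours. Critical path: Casting → Set construction → Sound mix → VFX.

Variance along critical path = 4.000 + 2.778 + 2.778 + 0.444 = 10.000
σ = √10.000 = 3.162 hours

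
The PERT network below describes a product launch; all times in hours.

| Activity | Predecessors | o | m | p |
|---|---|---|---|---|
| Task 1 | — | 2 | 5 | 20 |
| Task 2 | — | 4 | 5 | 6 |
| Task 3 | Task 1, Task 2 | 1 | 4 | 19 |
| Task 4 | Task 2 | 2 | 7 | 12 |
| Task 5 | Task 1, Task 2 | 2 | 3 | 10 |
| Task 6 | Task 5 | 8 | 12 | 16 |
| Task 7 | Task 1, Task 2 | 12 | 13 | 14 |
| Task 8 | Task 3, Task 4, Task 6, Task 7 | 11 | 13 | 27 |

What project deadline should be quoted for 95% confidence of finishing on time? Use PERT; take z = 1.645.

45.3 hours

te_Task 1 = (2 + 4·5 + 20)/6 = 42/6 = 7; σ²_Task 1 = ((20−2)/6)² = 9.000
te_Task 2 = (4 + 4·5 + 6)/6 = 30/6 = 5; σ²_Task 2 = ((6−4)/6)² = 0.111
te_Task 3 = (1 + 4·4 + 19)/6 = 36/6 = 6; σ²_Task 3 = ((19−1)/6)² = 9.000
te_Task 4 = (2 + 4·7 + 12)/6 = 42/6 = 7; σ²_Task 4 = ((12−2)/6)² = 2.778
te_Task 5 = (2 + 4·3 + 10)/6 = 24/6 = 4; σ²_Task 5 = ((10−2)/6)² = 1.778
te_Task 6 = (8 + 4·12 + 16)/6 = 72/6 = 12; σ²_Task 6 = ((16−8)/6)² = 1.778
te_Task 7 = (12 + 4·13 + 14)/6 = 78/6 = 13; σ²_Task 7 = ((14−12)/6)² = 0.111
te_Task 8 = (11 + 4·13 + 27)/6 = 90/6 = 15; σ²_Task 8 = ((27−11)/6)² = 7.111

Forward pass:
ES_Task 1 = 0; EF_Task 1 = 7
ES_Task 2 = 0; EF_Task 2 = 5
ES_Task 3 = max(EF_Task 1=7, EF_Task 2=5) = 7; EF_Task 3 = 7+6 = 13
ES_Task 4 = 5; EF_Task 4 = 5+7 = 12
ES_Task 5 = max(EF_Task 1=7, EF_Task 2=5) = 7; EF_Task 5 = 7+4 = 11
ES_Task 6 = 11; EF_Task 6 = 11+12 = 23
ES_Task 7 = max(EF_Task 1=7, EF_Task 2=5) = 7; EF_Task 7 = 7+13 = 20
ES_Task 8 = max(EF_Task 3=13, EF_Task 4=12, EF_Task 6=23, EF_Task 7=20) = 23; EF_Task 8 = 23+15 = 38
Expected project duration μ = 38 hours. Critical path: Task 1 → Task 5 → Task 6 → Task 8.

Variance along critical path = 9.000 + 1.778 + 1.778 + 7.111 = 19.667; σ = 4.435 hours.
D = μ + z·σ = 38 + 1.645·4.435 = 45.3 hours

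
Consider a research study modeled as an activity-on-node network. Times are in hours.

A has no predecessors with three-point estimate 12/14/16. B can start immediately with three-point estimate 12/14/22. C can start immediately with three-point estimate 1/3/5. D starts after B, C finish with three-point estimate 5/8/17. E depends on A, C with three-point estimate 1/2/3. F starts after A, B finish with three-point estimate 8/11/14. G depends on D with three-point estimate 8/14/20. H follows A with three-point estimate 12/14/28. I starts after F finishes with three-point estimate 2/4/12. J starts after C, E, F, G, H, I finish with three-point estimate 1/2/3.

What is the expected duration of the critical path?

40 hours

te_A = (12 + 4·14 + 16)/6 = 84/6 = 14
te_B = (12 + 4·14 + 22)/6 = 90/6 = 15
te_C = (1 + 4·3 + 5)/6 = 18/6 = 3
te_D = (5 + 4·8 + 17)/6 = 54/6 = 9
te_E = (1 + 4·2 + 3)/6 = 12/6 = 2
te_F = (8 + 4·11 + 14)/6 = 66/6 = 11
te_G = (8 + 4·14 + 20)/6 = 84/6 = 14
te_H = (12 + 4·14 + 28)/6 = 96/6 = 16
te_I = (2 + 4·4 + 12)/6 = 30/6 = 5
te_J = (1 + 4·2 + 3)/6 = 12/6 = 2

Forward pass:
ES_A = 0; EF_A = 14
ES_B = 0; EF_B = 15
ES_C = 0; EF_C = 3
ES_D = max(EF_B=15, EF_C=3) = 15; EF_D = 15+9 = 24
ES_E = max(EF_A=14, EF_C=3) = 14; EF_E = 14+2 = 16
ES_F = max(EF_A=14, EF_B=15) = 15; EF_F = 15+11 = 26
ES_G = 24; EF_G = 24+14 = 38
ES_H = 14; EF_H = 14+16 = 30
ES_I = 26; EF_I = 26+5 = 31
ES_J = max(EF_C=3, EF_E=16, EF_F=26, EF_G=38, EF_H=30, EF_I=31) = 38; EF_J = 38+2 = 40
Expected project duration μ = 40 hours. Critical path: B → D → G → J.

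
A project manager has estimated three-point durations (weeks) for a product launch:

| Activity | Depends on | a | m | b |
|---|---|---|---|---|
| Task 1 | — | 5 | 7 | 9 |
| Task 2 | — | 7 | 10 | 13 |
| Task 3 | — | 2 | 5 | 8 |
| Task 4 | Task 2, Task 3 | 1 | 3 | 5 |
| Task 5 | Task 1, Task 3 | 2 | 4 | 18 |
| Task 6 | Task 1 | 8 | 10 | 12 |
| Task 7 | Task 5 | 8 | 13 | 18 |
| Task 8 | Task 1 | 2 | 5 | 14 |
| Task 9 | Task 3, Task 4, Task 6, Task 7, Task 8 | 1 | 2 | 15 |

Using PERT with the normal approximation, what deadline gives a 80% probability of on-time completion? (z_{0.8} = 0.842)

33.3 weeks

te_Task 1 = (5 + 4·7 + 9)/6 = 42/6 = 7; σ²_Task 1 = ((9−5)/6)² = 0.444
te_Task 2 = (7 + 4·10 + 13)/6 = 60/6 = 10; σ²_Task 2 = ((13−7)/6)² = 1.000
te_Task 3 = (2 + 4·5 + 8)/6 = 30/6 = 5; σ²_Task 3 = ((8−2)/6)² = 1.000
te_Task 4 = (1 + 4·3 + 5)/6 = 18/6 = 3; σ²_Task 4 = ((5−1)/6)² = 0.444
te_Task 5 = (2 + 4·4 + 18)/6 = 36/6 = 6; σ²_Task 5 = ((18−2)/6)² = 7.111
te_Task 6 = (8 + 4·10 + 12)/6 = 60/6 = 10; σ²_Task 6 = ((12−8)/6)² = 0.444
te_Task 7 = (8 + 4·13 + 18)/6 = 78/6 = 13; σ²_Task 7 = ((18−8)/6)² = 2.778
te_Task 8 = (2 + 4·5 + 14)/6 = 36/6 = 6; σ²_Task 8 = ((14−2)/6)² = 4.000
te_Task 9 = (1 + 4·2 + 15)/6 = 24/6 = 4; σ²_Task 9 = ((15−1)/6)² = 5.444

Forward pass:
ES_Task 1 = 0; EF_Task 1 = 7
ES_Task 2 = 0; EF_Task 2 = 10
ES_Task 3 = 0; EF_Task 3 = 5
ES_Task 4 = max(EF_Task 2=10, EF_Task 3=5) = 10; EF_Task 4 = 10+3 = 13
ES_Task 5 = max(EF_Task 1=7, EF_Task 3=5) = 7; EF_Task 5 = 7+6 = 13
ES_Task 6 = 7; EF_Task 6 = 7+10 = 17
ES_Task 7 = 13; EF_Task 7 = 13+13 = 26
ES_Task 8 = 7; EF_Task 8 = 7+6 = 13
ES_Task 9 = max(EF_Task 3=5, EF_Task 4=13, EF_Task 6=17, EF_Task 7=26, EF_Task 8=13) = 26; EF_Task 9 = 26+4 = 30
Expected project duration μ = 30 weeks. Critical path: Task 1 → Task 5 → Task 7 → Task 9.

Variance along critical path = 0.444 + 7.111 + 2.778 + 5.444 = 15.778; σ = 3.972 weeks.
D = μ + z·σ = 30 + 0.842·3.972 = 33.3 weeks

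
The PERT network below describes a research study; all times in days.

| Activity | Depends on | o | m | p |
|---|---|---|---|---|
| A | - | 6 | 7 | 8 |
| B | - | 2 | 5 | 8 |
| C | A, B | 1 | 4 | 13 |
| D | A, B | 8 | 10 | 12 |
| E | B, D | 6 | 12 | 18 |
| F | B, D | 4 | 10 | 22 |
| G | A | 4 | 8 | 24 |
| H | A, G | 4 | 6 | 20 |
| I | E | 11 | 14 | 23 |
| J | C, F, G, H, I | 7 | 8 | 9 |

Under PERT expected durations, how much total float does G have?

te_A = (6 + 4·7 + 8)/6 = 42/6 = 7
te_B = (2 + 4·5 + 8)/6 = 30/6 = 5
te_C = (1 + 4·4 + 13)/6 = 30/6 = 5
te_D = (8 + 4·10 + 12)/6 = 60/6 = 10
te_E = (6 + 4·12 + 18)/6 = 72/6 = 12
te_F = (4 + 4·10 + 22)/6 = 66/6 = 11
te_G = (4 + 4·8 + 24)/6 = 60/6 = 10
te_H = (4 + 4·6 + 20)/6 = 48/6 = 8
te_I = (11 + 4·14 + 23)/6 = 90/6 = 15
te_J = (7 + 4·8 + 9)/6 = 48/6 = 8

Forward pass:
ES_A = 0; EF_A = 7
ES_B = 0; EF_B = 5
ES_C = max(EF_A=7, EF_B=5) = 7; EF_C = 7+5 = 12
ES_D = max(EF_A=7, EF_B=5) = 7; EF_D = 7+10 = 17
ES_E = max(EF_B=5, EF_D=17) = 17; EF_E = 17+12 = 29
ES_F = max(EF_B=5, EF_D=17) = 17; EF_F = 17+11 = 28
ES_G = 7; EF_G = 7+10 = 17
ES_H = max(EF_A=7, EF_G=17) = 17; EF_H = 17+8 = 25
ES_I = 29; EF_I = 29+15 = 44
ES_J = max(EF_C=12, EF_F=28, EF_G=17, EF_H=25, EF_I=44) = 44; EF_J = 44+8 = 52
Expected project duration μ = 52 days. Critical path: A → D → E → I → J.

Backward pass:
LF_J = 52; LS_J = 52−8 = 44
LF_I = LS_J = 44; LS_I = 44−15 = 29
LF_H = LS_J = 44; LS_H = 44−8 = 36
LF_G = min(LS_H=36, LS_J=44) = 36; LS_G = 36−10 = 26
LF_F = LS_J = 44; LS_F = 44−11 = 33
LF_E = LS_I = 29; LS_E = 29−12 = 17
LF_D = min(LS_E=17, LS_F=33) = 17; LS_D = 17−10 = 7
LF_C = LS_J = 44; LS_C = 44−5 = 39
LF_B = min(LS_C=39, LS_D=7, LS_E=17, LS_F=33) = 7; LS_B = 7−5 = 2
LF_A = min(LS_C=39, LS_D=7, LS_G=26, LS_H=36) = 7; LS_A = 7−7 = 0
Slack_G = LS_G − ES_G = 26 − 7 = 19

19 days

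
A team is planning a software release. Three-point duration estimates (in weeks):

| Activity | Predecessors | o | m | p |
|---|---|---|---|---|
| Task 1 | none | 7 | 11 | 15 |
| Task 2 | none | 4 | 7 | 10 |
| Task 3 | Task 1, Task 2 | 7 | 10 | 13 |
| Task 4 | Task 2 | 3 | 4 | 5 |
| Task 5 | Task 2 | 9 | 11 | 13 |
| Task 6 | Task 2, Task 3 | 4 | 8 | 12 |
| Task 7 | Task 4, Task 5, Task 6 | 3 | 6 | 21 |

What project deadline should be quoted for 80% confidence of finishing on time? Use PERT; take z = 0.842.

40.1 weeks

te_Task 1 = (7 + 4·11 + 15)/6 = 66/6 = 11; σ²_Task 1 = ((15−7)/6)² = 1.778
te_Task 2 = (4 + 4·7 + 10)/6 = 42/6 = 7; σ²_Task 2 = ((10−4)/6)² = 1.000
te_Task 3 = (7 + 4·10 + 13)/6 = 60/6 = 10; σ²_Task 3 = ((13−7)/6)² = 1.000
te_Task 4 = (3 + 4·4 + 5)/6 = 24/6 = 4; σ²_Task 4 = ((5−3)/6)² = 0.111
te_Task 5 = (9 + 4·11 + 13)/6 = 66/6 = 11; σ²_Task 5 = ((13−9)/6)² = 0.444
te_Task 6 = (4 + 4·8 + 12)/6 = 48/6 = 8; σ²_Task 6 = ((12−4)/6)² = 1.778
te_Task 7 = (3 + 4·6 + 21)/6 = 48/6 = 8; σ²_Task 7 = ((21−3)/6)² = 9.000

Forward pass:
ES_Task 1 = 0; EF_Task 1 = 11
ES_Task 2 = 0; EF_Task 2 = 7
ES_Task 3 = max(EF_Task 1=11, EF_Task 2=7) = 11; EF_Task 3 = 11+10 = 21
ES_Task 4 = 7; EF_Task 4 = 7+4 = 11
ES_Task 5 = 7; EF_Task 5 = 7+11 = 18
ES_Task 6 = max(EF_Task 2=7, EF_Task 3=21) = 21; EF_Task 6 = 21+8 = 29
ES_Task 7 = max(EF_Task 4=11, EF_Task 5=18, EF_Task 6=29) = 29; EF_Task 7 = 29+8 = 37
Expected project duration μ = 37 weeks. Critical path: Task 1 → Task 3 → Task 6 → Task 7.

Variance along critical path = 1.778 + 1.000 + 1.778 + 9.000 = 13.556; σ = 3.682 weeks.
D = μ + z·σ = 37 + 0.842·3.682 = 40.1 weeks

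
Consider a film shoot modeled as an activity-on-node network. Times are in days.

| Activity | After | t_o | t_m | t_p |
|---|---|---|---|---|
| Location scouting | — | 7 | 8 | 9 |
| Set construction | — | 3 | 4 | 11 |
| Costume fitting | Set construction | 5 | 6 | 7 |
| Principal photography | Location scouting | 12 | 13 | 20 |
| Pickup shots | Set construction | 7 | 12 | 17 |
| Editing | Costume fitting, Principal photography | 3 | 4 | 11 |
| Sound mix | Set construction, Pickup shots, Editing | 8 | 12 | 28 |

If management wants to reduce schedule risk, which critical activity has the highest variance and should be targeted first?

Sound mix

te_Location scouting = (7 + 4·8 + 9)/6 = 48/6 = 8; σ²_Location scouting = ((9−7)/6)² = 0.111
te_Set construction = (3 + 4·4 + 11)/6 = 30/6 = 5; σ²_Set construction = ((11−3)/6)² = 1.778
te_Costume fitting = (5 + 4·6 + 7)/6 = 36/6 = 6; σ²_Costume fitting = ((7−5)/6)² = 0.111
te_Principal photography = (12 + 4·13 + 20)/6 = 84/6 = 14; σ²_Principal photography = ((20−12)/6)² = 1.778
te_Pickup shots = (7 + 4·12 + 17)/6 = 72/6 = 12; σ²_Pickup shots = ((17−7)/6)² = 2.778
te_Editing = (3 + 4·4 + 11)/6 = 30/6 = 5; σ²_Editing = ((11−3)/6)² = 1.778
te_Sound mix = (8 + 4·12 + 28)/6 = 84/6 = 14; σ²_Sound mix = ((28−8)/6)² = 11.111

Forward pass:
ES_Location scouting = 0; EF_Location scouting = 8
ES_Set construction = 0; EF_Set construction = 5
ES_Costume fitting = 5; EF_Costume fitting = 5+6 = 11
ES_Principal photography = 8; EF_Principal photography = 8+14 = 22
ES_Pickup shots = 5; EF_Pickup shots = 5+12 = 17
ES_Editing = max(EF_Costume fitting=11, EF_Principal photography=22) = 22; EF_Editing = 22+5 = 27
ES_Sound mix = max(EF_Set construction=5, EF_Pickup shots=17, EF_Editing=27) = 27; EF_Sound mix = 27+14 = 41
Expected project duration μ = 41 days. Critical path: Location scouting → Principal photography → Editing → Sound mix.

Variances on critical path: σ²_Location scouting=0.111, σ²_Principal photography=1.778, σ²_Editing=1.778, σ²_Sound mix=11.111.
Largest is σ²_Sound mix = 11.111.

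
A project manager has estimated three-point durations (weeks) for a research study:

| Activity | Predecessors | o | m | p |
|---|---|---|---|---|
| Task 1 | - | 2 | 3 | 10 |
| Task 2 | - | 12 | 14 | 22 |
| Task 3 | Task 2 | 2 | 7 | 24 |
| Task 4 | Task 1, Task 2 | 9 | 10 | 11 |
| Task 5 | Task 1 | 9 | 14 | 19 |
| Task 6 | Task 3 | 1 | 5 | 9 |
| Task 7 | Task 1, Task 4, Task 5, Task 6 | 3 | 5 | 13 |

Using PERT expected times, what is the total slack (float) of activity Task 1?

11 weeks

te_Task 1 = (2 + 4·3 + 10)/6 = 24/6 = 4
te_Task 2 = (12 + 4·14 + 22)/6 = 90/6 = 15
te_Task 3 = (2 + 4·7 + 24)/6 = 54/6 = 9
te_Task 4 = (9 + 4·10 + 11)/6 = 60/6 = 10
te_Task 5 = (9 + 4·14 + 19)/6 = 84/6 = 14
te_Task 6 = (1 + 4·5 + 9)/6 = 30/6 = 5
te_Task 7 = (3 + 4·5 + 13)/6 = 36/6 = 6

Forward pass:
ES_Task 1 = 0; EF_Task 1 = 4
ES_Task 2 = 0; EF_Task 2 = 15
ES_Task 3 = 15; EF_Task 3 = 15+9 = 24
ES_Task 4 = max(EF_Task 1=4, EF_Task 2=15) = 15; EF_Task 4 = 15+10 = 25
ES_Task 5 = 4; EF_Task 5 = 4+14 = 18
ES_Task 6 = 24; EF_Task 6 = 24+5 = 29
ES_Task 7 = max(EF_Task 1=4, EF_Task 4=25, EF_Task 5=18, EF_Task 6=29) = 29; EF_Task 7 = 29+6 = 35
Expected project duration μ = 35 weeks. Critical path: Task 2 → Task 3 → Task 6 → Task 7.

Backward pass:
LF_Task 7 = 35; LS_Task 7 = 35−6 = 29
LF_Task 6 = LS_Task 7 = 29; LS_Task 6 = 29−5 = 24
LF_Task 5 = LS_Task 7 = 29; LS_Task 5 = 29−14 = 15
LF_Task 4 = LS_Task 7 = 29; LS_Task 4 = 29−10 = 19
LF_Task 3 = LS_Task 6 = 24; LS_Task 3 = 24−9 = 15
LF_Task 2 = min(LS_Task 3=15, LS_Task 4=19) = 15; LS_Task 2 = 15−15 = 0
LF_Task 1 = min(LS_Task 4=19, LS_Task 5=15, LS_Task 7=29) = 15; LS_Task 1 = 15−4 = 11
Slack_Task 1 = LS_Task 1 − ES_Task 1 = 11 − 0 = 11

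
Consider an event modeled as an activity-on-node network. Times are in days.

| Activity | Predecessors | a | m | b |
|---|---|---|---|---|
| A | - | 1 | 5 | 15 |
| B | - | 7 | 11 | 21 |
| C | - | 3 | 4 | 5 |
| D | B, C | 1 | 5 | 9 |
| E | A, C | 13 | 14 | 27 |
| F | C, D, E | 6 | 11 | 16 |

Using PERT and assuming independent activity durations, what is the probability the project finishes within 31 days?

te_A = (1 + 4·5 + 15)/6 = 36/6 = 6; σ²_A = ((15−1)/6)² = 5.444
te_B = (7 + 4·11 + 21)/6 = 72/6 = 12; σ²_B = ((21−7)/6)² = 5.444
te_C = (3 + 4·4 + 5)/6 = 24/6 = 4; σ²_C = ((5−3)/6)² = 0.111
te_D = (1 + 4·5 + 9)/6 = 30/6 = 5; σ²_D = ((9−1)/6)² = 1.778
te_E = (13 + 4·14 + 27)/6 = 96/6 = 16; σ²_E = ((27−13)/6)² = 5.444
te_F = (6 + 4·11 + 16)/6 = 66/6 = 11; σ²_F = ((16−6)/6)² = 2.778

Forward pass:
ES_A = 0; EF_A = 6
ES_B = 0; EF_B = 12
ES_C = 0; EF_C = 4
ES_D = max(EF_B=12, EF_C=4) = 12; EF_D = 12+5 = 17
ES_E = max(EF_A=6, EF_C=4) = 6; EF_E = 6+16 = 22
ES_F = max(EF_C=4, EF_D=17, EF_E=22) = 22; EF_F = 22+11 = 33
Expected project duration μ = 33 days. Critical path: A → E → F.

Variance along critical path = 5.444 + 5.444 + 2.778 = 13.667; σ = √13.667 = 3.697 days.
Z = (31 − 33) / 3.697 = -0.541
P(T ≤ 31) = Φ(-0.541) ≈ 0.294

0.294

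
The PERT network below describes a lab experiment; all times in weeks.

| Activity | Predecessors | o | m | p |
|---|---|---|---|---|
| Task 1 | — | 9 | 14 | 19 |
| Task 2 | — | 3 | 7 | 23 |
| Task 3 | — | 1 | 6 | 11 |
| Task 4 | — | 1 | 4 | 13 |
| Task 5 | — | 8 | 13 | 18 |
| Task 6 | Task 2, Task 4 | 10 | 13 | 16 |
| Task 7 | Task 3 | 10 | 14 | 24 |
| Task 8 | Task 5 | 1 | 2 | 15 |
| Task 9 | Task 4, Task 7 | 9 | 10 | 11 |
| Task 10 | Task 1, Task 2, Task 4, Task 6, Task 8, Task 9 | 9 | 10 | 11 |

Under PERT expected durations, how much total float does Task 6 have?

te_Task 1 = (9 + 4·14 + 19)/6 = 84/6 = 14
te_Task 2 = (3 + 4·7 + 23)/6 = 54/6 = 9
te_Task 3 = (1 + 4·6 + 11)/6 = 36/6 = 6
te_Task 4 = (1 + 4·4 + 13)/6 = 30/6 = 5
te_Task 5 = (8 + 4·13 + 18)/6 = 78/6 = 13
te_Task 6 = (10 + 4·13 + 16)/6 = 78/6 = 13
te_Task 7 = (10 + 4·14 + 24)/6 = 90/6 = 15
te_Task 8 = (1 + 4·2 + 15)/6 = 24/6 = 4
te_Task 9 = (9 + 4·10 + 11)/6 = 60/6 = 10
te_Task 10 = (9 + 4·10 + 11)/6 = 60/6 = 10

Forward pass:
ES_Task 1 = 0; EF_Task 1 = 14
ES_Task 2 = 0; EF_Task 2 = 9
ES_Task 3 = 0; EF_Task 3 = 6
ES_Task 4 = 0; EF_Task 4 = 5
ES_Task 5 = 0; EF_Task 5 = 13
ES_Task 6 = max(EF_Task 2=9, EF_Task 4=5) = 9; EF_Task 6 = 9+13 = 22
ES_Task 7 = 6; EF_Task 7 = 6+15 = 21
ES_Task 8 = 13; EF_Task 8 = 13+4 = 17
ES_Task 9 = max(EF_Task 4=5, EF_Task 7=21) = 21; EF_Task 9 = 21+10 = 31
ES_Task 10 = max(EF_Task 1=14, EF_Task 2=9, EF_Task 4=5, EF_Task 6=22, EF_Task 8=17, EF_Task 9=31) = 31; EF_Task 10 = 31+10 = 41
Expected project duration μ = 41 weeks. Critical path: Task 3 → Task 7 → Task 9 → Task 10.

Backward pass:
LF_Task 10 = 41; LS_Task 10 = 41−10 = 31
LF_Task 9 = LS_Task 10 = 31; LS_Task 9 = 31−10 = 21
LF_Task 8 = LS_Task 10 = 31; LS_Task 8 = 31−4 = 27
LF_Task 7 = LS_Task 9 = 21; LS_Task 7 = 21−15 = 6
LF_Task 6 = LS_Task 10 = 31; LS_Task 6 = 31−13 = 18
LF_Task 5 = LS_Task 8 = 27; LS_Task 5 = 27−13 = 14
LF_Task 4 = min(LS_Task 6=18, LS_Task 9=21, LS_Task 10=31) = 18; LS_Task 4 = 18−5 = 13
LF_Task 3 = LS_Task 7 = 6; LS_Task 3 = 6−6 = 0
LF_Task 2 = min(LS_Task 6=18, LS_Task 10=31) = 18; LS_Task 2 = 18−9 = 9
LF_Task 1 = LS_Task 10 = 31; LS_Task 1 = 31−14 = 17
Slack_Task 6 = LS_Task 6 − ES_Task 6 = 18 − 9 = 9

9 weeks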